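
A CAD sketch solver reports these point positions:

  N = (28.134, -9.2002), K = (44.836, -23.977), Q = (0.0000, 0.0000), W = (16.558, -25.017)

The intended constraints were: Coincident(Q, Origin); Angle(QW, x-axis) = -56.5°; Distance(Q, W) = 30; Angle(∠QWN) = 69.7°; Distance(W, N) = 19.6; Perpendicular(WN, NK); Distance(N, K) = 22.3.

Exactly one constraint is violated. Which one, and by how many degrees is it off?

Perpendicular(WN, NK) — off by 5.30°.

Q = (0.00, 0.00) ✓; QW at -56.50° ✓; |QW| = 30.00 ✓; ∠QWN = 69.70° ✓; |WN| = 19.60 ✓; ∠(WN, NK) = 95.30° ✗; |NK| = 22.30 ✓.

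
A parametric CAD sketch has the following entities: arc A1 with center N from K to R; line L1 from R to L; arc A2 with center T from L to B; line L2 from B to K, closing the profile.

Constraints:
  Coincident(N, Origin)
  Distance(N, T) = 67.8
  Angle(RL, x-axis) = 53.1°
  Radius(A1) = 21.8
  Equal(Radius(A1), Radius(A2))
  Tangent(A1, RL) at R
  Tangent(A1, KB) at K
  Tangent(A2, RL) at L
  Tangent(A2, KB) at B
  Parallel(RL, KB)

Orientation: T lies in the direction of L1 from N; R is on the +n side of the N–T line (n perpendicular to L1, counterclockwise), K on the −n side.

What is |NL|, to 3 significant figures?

71.2

The slot axis is L1's direction at 53.1°, so u = (cos 53.1°, sin 53.1°) = (0.600, 0.800) and n = (−sin 53.1°, cos 53.1°) = (-0.800, 0.600). N is at the origin and T lies 67.8 along u from N, so T = 67.8·u = (40.7, 54.2). Tangency of A1 to both parallel lines with radius 21.8 puts R and K at N ± 21.8·n: R = (-17.4, 13.1), K = (17.4, -13.1). Equal radii place L and B the same way about T: L = T + 21.8·n = (23.3, 67.3), B = T − 21.8·n = (58.1, 41.1). Then |NL| = |L − N| = 71.2.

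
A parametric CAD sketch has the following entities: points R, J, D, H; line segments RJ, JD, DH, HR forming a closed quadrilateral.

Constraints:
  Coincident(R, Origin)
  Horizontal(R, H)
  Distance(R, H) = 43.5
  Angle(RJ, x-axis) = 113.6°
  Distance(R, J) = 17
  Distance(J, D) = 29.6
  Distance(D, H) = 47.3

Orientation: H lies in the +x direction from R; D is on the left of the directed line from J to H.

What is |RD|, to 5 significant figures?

39.324

Checks: |RH| = 43.50 ✓; |RJ| = 17.00 ✓; |JD| = 29.60 ✓; |DH| = 47.30 ✓.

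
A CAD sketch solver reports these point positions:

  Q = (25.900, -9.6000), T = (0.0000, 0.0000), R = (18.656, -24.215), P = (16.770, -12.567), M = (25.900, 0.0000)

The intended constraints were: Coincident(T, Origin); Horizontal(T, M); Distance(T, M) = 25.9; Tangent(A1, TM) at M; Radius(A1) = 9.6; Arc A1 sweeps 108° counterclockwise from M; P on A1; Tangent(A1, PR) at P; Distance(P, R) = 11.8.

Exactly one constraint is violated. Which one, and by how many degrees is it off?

Tangent(A1, PR) at P — off by 8.81°.

T = (0.00, 0.00) ✓; T.y = 0.00, M.y = 0.00 ✓; |TM| = 25.90 ✓; ∠(QM, MT) = 90.00° ✓; |QM| = 9.600 ✓; bearing(Q→P) − bearing(Q→M) = 108.0° ✓; |QP| = 9.600 ✓; ∠(QP, PR) = 98.81° ✗; |PR| = 11.80 ✓.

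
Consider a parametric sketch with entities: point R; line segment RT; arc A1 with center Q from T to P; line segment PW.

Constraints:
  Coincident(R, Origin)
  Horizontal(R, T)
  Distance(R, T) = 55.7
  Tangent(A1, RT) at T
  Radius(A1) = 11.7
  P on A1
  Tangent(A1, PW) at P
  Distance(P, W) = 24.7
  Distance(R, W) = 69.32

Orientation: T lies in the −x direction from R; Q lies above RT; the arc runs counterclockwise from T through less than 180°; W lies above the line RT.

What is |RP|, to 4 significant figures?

48.63

Checks: |QP| = 11.70 ✓; ∠(QP, PW) = 90.00° ✓; |PW| = 24.70 ✓; |RW| = 69.32 ✓.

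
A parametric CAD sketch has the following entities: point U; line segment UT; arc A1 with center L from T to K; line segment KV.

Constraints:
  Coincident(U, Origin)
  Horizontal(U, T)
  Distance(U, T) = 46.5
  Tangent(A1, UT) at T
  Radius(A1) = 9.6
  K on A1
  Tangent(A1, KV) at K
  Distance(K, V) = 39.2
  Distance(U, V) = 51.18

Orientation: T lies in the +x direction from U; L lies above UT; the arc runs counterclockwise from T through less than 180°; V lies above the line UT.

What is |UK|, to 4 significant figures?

55.78

Checks: |LK| = 9.600 ✓; ∠(LK, KV) = 90.00° ✓; |KV| = 39.20 ✓; |UV| = 51.18 ✓.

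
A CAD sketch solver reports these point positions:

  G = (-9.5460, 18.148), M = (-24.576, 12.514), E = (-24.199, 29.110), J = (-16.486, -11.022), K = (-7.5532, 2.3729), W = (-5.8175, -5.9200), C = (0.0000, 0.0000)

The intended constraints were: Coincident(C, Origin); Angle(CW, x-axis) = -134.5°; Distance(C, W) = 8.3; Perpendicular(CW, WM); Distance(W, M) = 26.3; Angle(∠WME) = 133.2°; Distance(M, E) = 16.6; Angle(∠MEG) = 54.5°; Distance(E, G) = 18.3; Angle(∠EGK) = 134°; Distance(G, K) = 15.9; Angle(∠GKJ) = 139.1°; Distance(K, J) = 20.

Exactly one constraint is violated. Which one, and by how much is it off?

Distance(K, J) = 20 — off by 3.90.

C = (0.00, 0.00) ✓; CW at -134.5° ✓; |CW| = 8.300 ✓; ∠(CW, WM) = 90.00° ✓; |WM| = 26.30 ✓; ∠WME = 133.2° ✓; |ME| = 16.60 ✓; ∠MEG = 54.50° ✓; |EG| = 18.30 ✓; ∠EGK = 134.0° ✓; |GK| = 15.90 ✓; ∠GKJ = 139.1° ✓; |KJ| = 16.10 ✗.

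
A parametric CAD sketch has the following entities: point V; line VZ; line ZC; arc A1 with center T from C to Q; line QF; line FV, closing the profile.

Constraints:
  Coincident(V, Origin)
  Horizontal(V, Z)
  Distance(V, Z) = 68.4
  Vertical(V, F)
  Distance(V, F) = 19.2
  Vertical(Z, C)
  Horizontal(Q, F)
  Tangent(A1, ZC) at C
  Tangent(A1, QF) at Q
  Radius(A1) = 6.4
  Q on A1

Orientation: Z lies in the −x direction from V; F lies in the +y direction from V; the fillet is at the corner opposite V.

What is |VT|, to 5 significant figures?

63.308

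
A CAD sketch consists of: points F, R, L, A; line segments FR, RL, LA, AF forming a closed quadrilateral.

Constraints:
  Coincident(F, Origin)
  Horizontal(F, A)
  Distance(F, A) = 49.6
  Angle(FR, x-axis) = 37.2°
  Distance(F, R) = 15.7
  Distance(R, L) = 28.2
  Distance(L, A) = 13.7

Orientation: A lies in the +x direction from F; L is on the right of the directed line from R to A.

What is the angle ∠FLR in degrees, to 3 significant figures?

23.1°

Checks: |RL| = 28.20 ✓; |LA| = 13.70 ✓.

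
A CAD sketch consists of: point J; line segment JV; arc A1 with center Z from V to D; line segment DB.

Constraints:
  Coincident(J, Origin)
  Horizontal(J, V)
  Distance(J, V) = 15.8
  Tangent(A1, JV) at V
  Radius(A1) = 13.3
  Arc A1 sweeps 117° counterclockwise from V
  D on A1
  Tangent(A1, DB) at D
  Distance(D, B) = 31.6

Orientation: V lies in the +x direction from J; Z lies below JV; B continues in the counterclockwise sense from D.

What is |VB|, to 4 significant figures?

47.56

J is at the origin; J and V share the same y with |JV| = 15.8 and V on the +x side, so V = (15.80, 0.000). Since A1 is tangent to JV there, ZV ⟂ JV, so Z = V + (0, -13.3) = (15.80, -13.30). On A1, V sits at bearing 90° from Z; a 117° counterclockwise sweep puts D at bearing 207°, so D = Z + 13.3·(cos 207°, sin 207°) = (3.950, -19.34). Since A1 is tangent to DB there, ZD ⟂ DB, so DB runs along (−sin 207°, cos 207°); with |DB| = 31.6, B = (18.30, -47.49). Then |VB| = |B − V| = 47.56.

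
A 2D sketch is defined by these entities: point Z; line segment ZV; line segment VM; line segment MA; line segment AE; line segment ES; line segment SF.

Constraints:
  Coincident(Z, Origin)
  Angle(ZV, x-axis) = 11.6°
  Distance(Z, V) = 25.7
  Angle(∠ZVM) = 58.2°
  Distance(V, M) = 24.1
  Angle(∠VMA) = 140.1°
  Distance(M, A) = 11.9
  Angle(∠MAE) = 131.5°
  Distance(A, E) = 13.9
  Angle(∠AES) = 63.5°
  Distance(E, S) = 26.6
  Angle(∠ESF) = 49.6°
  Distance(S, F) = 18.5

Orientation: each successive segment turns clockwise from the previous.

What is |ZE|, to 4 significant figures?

20.08

Z is at the origin; ZV runs at 11.6° with length 25.7, so V = (25.18, 5.168). ∠ZVM = 58.2° gives VM at -110.2° from the x-axis; with |VM| = 24.1, M = (16.85, -17.45). ∠VMA = 140.1° gives MA at -150.1° from the x-axis; with |MA| = 11.9, A = (6.537, -23.38). ∠MAE = 131.5° gives AE at 161.4° from the x-axis; with |AE| = 13.9, E = (-6.637, -18.95). Then |ZE| = |E − Z| = 20.08.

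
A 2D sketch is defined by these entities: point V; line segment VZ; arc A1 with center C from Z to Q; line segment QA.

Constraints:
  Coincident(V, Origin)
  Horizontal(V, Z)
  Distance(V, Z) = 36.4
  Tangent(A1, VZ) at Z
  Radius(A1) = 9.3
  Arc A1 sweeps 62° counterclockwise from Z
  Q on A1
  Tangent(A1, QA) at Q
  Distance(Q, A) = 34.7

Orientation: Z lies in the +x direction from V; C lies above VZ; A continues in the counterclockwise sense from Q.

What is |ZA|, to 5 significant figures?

43.194

On A1, Z sits at bearing -90° from C; a 62° counterclockwise sweep puts Q at bearing -28°, so Q = C + 9.3·(cos -28°, sin -28°) = (44.611, 4.9339). The tangent condition forces CQ to be normal to QA, so QA runs along (−sin -28°, cos -28°); with |QA| = 34.7, A = (60.902, 35.572). Then |ZA| = |A − Z| = 43.194.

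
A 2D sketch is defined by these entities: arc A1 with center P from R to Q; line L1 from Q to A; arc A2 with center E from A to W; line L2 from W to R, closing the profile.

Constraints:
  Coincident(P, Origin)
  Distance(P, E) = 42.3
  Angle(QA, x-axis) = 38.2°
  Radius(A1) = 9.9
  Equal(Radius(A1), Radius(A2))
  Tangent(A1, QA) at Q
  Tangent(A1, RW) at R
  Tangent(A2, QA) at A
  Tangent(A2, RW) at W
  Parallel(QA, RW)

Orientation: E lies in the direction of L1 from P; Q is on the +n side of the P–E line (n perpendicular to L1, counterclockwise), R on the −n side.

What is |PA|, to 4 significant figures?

43.44

The slot axis is L1's direction at 38.2°, so u = (cos 38.2°, sin 38.2°) = (0.7859, 0.6184) and n = (−sin 38.2°, cos 38.2°) = (-0.6184, 0.7859). P is at the origin and E lies 42.3 along u from P, so E = 42.3·u = (33.24, 26.16). Tangency of A1 to both parallel lines with radius 9.9 puts Q and R at P ± 9.9·n: Q = (-6.122, 7.780), R = (6.122, -7.780). Equal radii place A and W the same way about E: A = E + 9.9·n = (27.12, 33.94), W = E − 9.9·n = (39.36, 18.38). Then |PA| = |A − P| = 43.44.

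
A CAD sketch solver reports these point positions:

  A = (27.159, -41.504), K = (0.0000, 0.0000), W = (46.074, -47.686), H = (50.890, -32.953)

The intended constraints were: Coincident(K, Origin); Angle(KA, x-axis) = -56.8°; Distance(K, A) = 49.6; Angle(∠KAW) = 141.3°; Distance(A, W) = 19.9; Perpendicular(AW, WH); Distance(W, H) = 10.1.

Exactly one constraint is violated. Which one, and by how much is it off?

Distance(W, H) = 10.1 — off by 5.40.

K = (0.00, 0.00) ✓; KA at -56.80° ✓; |KA| = 49.60 ✓; ∠KAW = 141.3° ✓; |AW| = 19.90 ✓; ∠(AW, WH) = 90.00° ✓; |WH| = 15.50 ✗.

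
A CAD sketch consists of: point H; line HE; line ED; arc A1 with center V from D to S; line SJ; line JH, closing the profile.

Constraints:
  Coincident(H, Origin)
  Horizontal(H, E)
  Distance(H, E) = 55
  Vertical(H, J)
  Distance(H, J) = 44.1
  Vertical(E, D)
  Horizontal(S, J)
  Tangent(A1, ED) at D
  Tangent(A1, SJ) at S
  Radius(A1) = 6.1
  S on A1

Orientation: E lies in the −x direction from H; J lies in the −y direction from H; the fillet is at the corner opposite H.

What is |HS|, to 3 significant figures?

65.8

H is at the origin; HE is horizontal with |HE| = 55.0 and E on the −x side, so E = (-55.0, 0.00). HJ is vertical with |HJ| = 44.1 and J on the −y side, so J = (0.00, -44.1). The virtual corner opposite H is at (-55.0, -44.1). The tangent condition forces VD to be normal to ED and tangency of A1 to SJ means the radius VS is perpendicular to SJ, with radius 6.1, so the center V sits 6.1 in from both sides at V = (-48.9, -38.0). That places the tangent points at D = (-55.0, -38.0) on ED and S = (-48.9, -44.1) on SJ. Then |HS| = |S − H| = 65.8.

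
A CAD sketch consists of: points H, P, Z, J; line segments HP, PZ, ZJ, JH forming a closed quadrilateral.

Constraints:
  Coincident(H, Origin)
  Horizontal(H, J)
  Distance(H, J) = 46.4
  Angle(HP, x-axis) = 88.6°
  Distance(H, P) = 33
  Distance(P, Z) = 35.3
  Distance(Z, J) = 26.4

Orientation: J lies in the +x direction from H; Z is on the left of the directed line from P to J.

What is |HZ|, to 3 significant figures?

42.2

Checks: |PZ| = 35.30 ✓; |ZJ| = 26.40 ✓.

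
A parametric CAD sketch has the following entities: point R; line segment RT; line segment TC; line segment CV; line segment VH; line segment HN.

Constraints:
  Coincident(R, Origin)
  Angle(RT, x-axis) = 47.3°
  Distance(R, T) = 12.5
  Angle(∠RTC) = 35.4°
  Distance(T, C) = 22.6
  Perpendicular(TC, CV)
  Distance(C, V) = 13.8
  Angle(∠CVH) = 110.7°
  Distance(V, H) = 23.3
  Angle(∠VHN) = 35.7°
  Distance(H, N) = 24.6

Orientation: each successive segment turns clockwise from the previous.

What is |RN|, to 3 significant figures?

7.09

R is at the origin; RT runs at 47.3° with length 12.5, so T = (8.48, 9.19). ∠RTC = 35.4° gives TC at -97.3° from the x-axis; with |TC| = 22.6, C = (5.61, -13.2). The perpendicularity gives CV at right angles to TC, so CV runs at 173°; with |CV| = 13.8, V = (-8.08, -11.5). ∠CVH = 110.7° gives VH at 103° from the x-axis; with |VH| = 23.3, H = (-13.5, 11.2). ∠VHN = 35.7° gives HN at -40.9° from the x-axis; with |HN| = 24.6, N = (5.11, -4.92). Then |RN| = |N − R| = 7.09.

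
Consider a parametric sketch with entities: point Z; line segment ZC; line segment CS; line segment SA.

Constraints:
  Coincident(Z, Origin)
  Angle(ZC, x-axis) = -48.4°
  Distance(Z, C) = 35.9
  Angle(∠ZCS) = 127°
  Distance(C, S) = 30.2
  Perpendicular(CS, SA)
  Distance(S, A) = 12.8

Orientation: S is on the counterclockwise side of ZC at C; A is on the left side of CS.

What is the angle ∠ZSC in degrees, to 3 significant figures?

29.0°

Z is at the origin; ZC runs at -48.4° with length 35.9, so C = 35.9·(cos -48.4°, sin -48.4°) = (23.8, -26.8). ∠ZCS = 127.0°, so CS runs at -48.4° + (180° − 127.0°) = 4.60° from the x-axis; with |CS| = 30.2, S = C + 30.2·(cos 4.60°, sin 4.60°) = (53.9, -24.4). Then cos ∠ZSC = SZ·SC / (|SZ||SC|), giving 29.0°.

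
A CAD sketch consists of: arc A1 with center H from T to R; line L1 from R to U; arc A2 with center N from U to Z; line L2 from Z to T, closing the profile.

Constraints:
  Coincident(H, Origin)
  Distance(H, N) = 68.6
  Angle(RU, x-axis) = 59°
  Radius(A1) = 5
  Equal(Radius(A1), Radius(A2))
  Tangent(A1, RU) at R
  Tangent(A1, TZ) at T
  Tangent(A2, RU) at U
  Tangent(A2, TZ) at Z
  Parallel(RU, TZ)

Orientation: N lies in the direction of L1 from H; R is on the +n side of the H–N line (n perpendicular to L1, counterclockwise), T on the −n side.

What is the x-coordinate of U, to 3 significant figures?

31.0

The slot axis is L1's direction at 59.0°, so u = (cos 59.0°, sin 59.0°) = (0.515, 0.857) and n = (−sin 59.0°, cos 59.0°) = (-0.857, 0.515). H is at the origin and N lies 68.6 along u from H, so N = 68.6·u = (35.3, 58.8). Tangency of A1 to both parallel lines with radius 5.0 puts R and T at H ± 5.0·n: R = (-4.29, 2.58), T = (4.29, -2.58). Equal radii place U and Z the same way about N: U = N + 5.0·n = (31.0, 61.4), Z = N − 5.0·n = (39.6, 56.2). So U.x = 31.0.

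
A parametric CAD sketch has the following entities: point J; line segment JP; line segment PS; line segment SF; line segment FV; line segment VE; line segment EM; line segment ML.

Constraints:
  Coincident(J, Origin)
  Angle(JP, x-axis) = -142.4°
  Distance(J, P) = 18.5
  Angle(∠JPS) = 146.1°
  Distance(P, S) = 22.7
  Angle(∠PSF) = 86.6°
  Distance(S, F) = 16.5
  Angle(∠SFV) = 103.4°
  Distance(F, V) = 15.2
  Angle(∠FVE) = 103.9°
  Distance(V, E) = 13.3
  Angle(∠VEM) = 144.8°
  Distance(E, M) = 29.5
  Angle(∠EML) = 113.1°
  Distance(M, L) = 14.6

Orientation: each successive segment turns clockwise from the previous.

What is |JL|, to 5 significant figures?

50.974

∠VEM = 144.8° gives EM at -97.600° from the x-axis; with |EM| = 29.5, M = (-20.369, -33.680). ∠EML = 113.1° gives ML at -164.50° from the x-axis; with |ML| = 14.6, L = (-34.438, -37.582). Then |JL| = |L − J| = 50.974.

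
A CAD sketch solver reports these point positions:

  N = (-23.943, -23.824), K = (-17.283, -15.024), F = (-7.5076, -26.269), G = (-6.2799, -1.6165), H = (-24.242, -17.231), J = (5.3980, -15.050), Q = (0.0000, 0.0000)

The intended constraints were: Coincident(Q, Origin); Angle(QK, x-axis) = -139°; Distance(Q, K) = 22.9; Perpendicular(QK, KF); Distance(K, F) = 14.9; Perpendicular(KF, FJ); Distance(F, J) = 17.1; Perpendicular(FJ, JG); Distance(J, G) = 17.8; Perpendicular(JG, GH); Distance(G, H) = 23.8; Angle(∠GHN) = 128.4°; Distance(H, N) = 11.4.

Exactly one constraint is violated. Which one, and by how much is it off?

Distance(H, N) = 11.4 — off by 4.80.

Q = (0.00, 0.00) ✓; QK at -139.0° ✓; |QK| = 22.90 ✓; ∠(QK, KF) = 90.00° ✓; |KF| = 14.90 ✓; ∠(KF, FJ) = 90.00° ✓; |FJ| = 17.10 ✓; ∠(FJ, JG) = 90.00° ✓; |JG| = 17.80 ✓; ∠(JG, GH) = 90.00° ✓; |GH| = 23.80 ✓; ∠GHN = 128.4° ✓; |HN| = 6.600 ✗.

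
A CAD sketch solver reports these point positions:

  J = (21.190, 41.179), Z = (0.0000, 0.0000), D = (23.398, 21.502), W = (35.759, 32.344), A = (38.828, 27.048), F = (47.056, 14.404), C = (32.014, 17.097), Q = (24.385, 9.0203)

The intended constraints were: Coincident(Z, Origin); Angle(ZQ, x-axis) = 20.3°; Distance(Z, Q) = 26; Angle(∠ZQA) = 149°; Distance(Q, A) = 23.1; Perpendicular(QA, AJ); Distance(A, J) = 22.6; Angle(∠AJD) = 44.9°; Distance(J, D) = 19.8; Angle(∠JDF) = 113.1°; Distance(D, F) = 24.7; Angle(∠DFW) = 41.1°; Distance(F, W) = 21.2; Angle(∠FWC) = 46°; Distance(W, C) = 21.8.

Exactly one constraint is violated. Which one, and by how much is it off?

Distance(W, C) = 21.8 — off by 6.10.

Z = (0.00, 0.00) ✓; ZQ at 20.30° ✓; |ZQ| = 26.00 ✓; ∠ZQA = 149.0° ✓; |QA| = 23.10 ✓; ∠(QA, AJ) = 90.00° ✓; |AJ| = 22.60 ✓; ∠AJD = 44.90° ✓; |JD| = 19.80 ✓; ∠JDF = 113.1° ✓; |DF| = 24.70 ✓; ∠DFW = 41.10° ✓; |FW| = 21.20 ✓; ∠FWC = 46.00° ✓; |WC| = 15.70 ✗.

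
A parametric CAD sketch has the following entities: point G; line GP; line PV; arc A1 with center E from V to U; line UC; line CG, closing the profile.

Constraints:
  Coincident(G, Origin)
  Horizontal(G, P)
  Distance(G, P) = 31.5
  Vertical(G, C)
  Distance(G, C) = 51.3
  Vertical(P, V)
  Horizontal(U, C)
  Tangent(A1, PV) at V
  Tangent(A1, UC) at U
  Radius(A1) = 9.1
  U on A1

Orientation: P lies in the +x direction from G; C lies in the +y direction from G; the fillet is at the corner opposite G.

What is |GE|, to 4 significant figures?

47.78

G is at the origin; GP is horizontal with |GP| = 31.5 and P on the +x side, so P = (31.50, 0.000). GC is vertical with |GC| = 51.3 and C on the +y side, so C = (0.000, 51.30). The virtual corner opposite G is at (31.50, 51.30). Tangency of A1 to PV means the radius EV is perpendicular to PV and tangency of A1 to UC means the radius EU is perpendicular to UC, with radius 9.1, so the center E sits 9.1 in from both sides at E = (22.40, 42.20). Then |GE| = |E − G| = 47.78.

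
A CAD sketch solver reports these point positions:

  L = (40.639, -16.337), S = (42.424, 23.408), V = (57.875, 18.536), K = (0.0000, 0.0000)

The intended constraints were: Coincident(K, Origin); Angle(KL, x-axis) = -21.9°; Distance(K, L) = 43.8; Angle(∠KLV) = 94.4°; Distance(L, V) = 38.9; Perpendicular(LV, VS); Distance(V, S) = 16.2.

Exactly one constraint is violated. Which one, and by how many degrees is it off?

Perpendicular(LV, VS) — off by 8.80°.

K = (0.00, 0.00) ✓; KL at -21.90° ✓; |KL| = 43.80 ✓; ∠KLV = 94.40° ✓; |LV| = 38.90 ✓; ∠(LV, VS) = 98.80° ✗; |VS| = 16.20 ✓.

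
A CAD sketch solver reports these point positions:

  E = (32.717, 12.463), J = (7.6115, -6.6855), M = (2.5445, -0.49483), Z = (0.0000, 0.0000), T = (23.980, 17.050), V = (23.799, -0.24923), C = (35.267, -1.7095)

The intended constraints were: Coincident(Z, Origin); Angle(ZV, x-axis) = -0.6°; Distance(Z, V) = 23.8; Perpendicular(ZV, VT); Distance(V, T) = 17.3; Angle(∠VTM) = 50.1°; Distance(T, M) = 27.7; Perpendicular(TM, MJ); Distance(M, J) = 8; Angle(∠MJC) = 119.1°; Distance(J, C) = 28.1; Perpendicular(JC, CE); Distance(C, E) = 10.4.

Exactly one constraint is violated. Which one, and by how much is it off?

Distance(C, E) = 10.4 — off by 4.00.

Z = (0.00, 0.00) ✓; ZV at -0.6000° ✓; |ZV| = 23.80 ✓; ∠(ZV, VT) = 90.00° ✓; |VT| = 17.30 ✓; ∠VTM = 50.10° ✓; |TM| = 27.70 ✓; ∠(TM, MJ) = 90.00° ✓; |MJ| = 8.000 ✓; ∠MJC = 119.1° ✓; |JC| = 28.10 ✓; ∠(JC, CE) = 90.00° ✓; |CE| = 14.40 ✗.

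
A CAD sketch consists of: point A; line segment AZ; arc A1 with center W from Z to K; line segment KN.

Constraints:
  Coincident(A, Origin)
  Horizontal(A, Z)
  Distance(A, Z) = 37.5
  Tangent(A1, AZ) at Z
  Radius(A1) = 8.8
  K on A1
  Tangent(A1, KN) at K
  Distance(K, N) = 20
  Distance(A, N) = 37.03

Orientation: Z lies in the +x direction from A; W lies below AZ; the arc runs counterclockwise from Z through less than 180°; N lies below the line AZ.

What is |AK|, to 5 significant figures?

29.737

A is at the origin; A and Z share the same y with |AZ| = 37.5 and Z on the +x side, so Z = (37.500, 0.0000). A1 meets AZ tangentially, so WZ is at right angles to AZ, so W = Z + (0, -8.8) = (37.500, -8.8000). Since WK ⟂ KN (tangency), |WN| = √(8.8² + 20.0²) = 21.850 regardless of where K sits on A1. So N lies on both circle(A, 37.03) and circle(W, 21.850); the below-AZ intersection is N = (25.370, -26.974). K is the foot of the tangent from N: K = (28.833, -7.2762).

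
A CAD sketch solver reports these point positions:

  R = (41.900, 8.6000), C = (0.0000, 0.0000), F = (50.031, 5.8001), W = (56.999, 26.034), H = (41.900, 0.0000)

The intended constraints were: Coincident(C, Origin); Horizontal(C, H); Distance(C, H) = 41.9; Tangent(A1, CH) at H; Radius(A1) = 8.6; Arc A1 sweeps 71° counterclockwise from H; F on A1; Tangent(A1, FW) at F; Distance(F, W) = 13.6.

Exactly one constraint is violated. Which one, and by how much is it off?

Distance(F, W) = 13.6 — off by 7.80.

C = (0.00, 0.00) ✓; C.y = 0.00, H.y = 0.00 ✓; |CH| = 41.90 ✓; ∠(RH, HC) = 90.00° ✓; |RH| = 8.600 ✓; bearing(R→F) − bearing(R→H) = 71.00° ✓; |RF| = 8.600 ✓; ∠(RF, FW) = 90.00° ✓; |FW| = 21.40 ✗.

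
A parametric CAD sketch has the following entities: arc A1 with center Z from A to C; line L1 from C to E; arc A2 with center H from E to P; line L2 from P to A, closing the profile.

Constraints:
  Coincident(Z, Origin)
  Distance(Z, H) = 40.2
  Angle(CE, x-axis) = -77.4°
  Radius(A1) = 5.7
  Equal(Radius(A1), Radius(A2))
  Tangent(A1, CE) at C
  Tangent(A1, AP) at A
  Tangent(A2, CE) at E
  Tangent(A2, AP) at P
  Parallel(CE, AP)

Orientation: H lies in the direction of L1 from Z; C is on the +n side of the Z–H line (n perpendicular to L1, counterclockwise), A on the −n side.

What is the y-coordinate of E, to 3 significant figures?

-38.0

The slot axis is L1's direction at -77.4°, so u = (cos -77.4°, sin -77.4°) = (0.218, -0.976) and n = (−sin -77.4°, cos -77.4°) = (0.976, 0.218). Z is at the origin and H lies 40.2 along u from Z, so H = 40.2·u = (8.77, -39.2). Tangency of A1 to both parallel lines with radius 5.7 puts C and A at Z ± 5.7·n: C = (5.56, 1.24), A = (-5.56, -1.24). Equal radii place E and P the same way about H: E = H + 5.7·n = (14.3, -38.0), P = H − 5.7·n = (3.21, -40.5). So E.y = -38.0.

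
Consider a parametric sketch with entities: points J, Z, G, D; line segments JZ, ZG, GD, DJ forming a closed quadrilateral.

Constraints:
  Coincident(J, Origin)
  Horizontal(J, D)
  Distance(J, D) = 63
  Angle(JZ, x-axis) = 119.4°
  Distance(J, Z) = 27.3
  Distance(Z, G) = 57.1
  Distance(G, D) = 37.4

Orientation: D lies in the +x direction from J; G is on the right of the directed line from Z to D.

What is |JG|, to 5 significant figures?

32.272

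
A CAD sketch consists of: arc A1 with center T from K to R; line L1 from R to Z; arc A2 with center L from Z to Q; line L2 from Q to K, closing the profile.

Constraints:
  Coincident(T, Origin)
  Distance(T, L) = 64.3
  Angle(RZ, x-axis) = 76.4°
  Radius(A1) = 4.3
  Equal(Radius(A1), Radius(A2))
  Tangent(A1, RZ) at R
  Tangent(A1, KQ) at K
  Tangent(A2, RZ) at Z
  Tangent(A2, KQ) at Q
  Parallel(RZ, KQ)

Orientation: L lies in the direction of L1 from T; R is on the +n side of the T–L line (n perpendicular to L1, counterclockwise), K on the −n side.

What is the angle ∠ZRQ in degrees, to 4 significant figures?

7.618°

The slot axis is L1's direction at 76.4°, so u = (cos 76.4°, sin 76.4°) = (0.2351, 0.9720) and n = (−sin 76.4°, cos 76.4°) = (-0.9720, 0.2351). T is at the origin and L lies 64.3 along u from T, so L = 64.3·u = (15.12, 62.50). Tangency of A1 to both parallel lines with radius 4.3 puts R and K at T ± 4.3·n: R = (-4.179, 1.011), K = (4.179, -1.011). Equal radii place Z and Q the same way about L: Z = L + 4.3·n = (10.94, 63.51), Q = L − 4.3·n = (19.30, 61.49). Then cos ∠ZRQ = RZ·RQ / (|RZ||RQ|), giving 7.618°.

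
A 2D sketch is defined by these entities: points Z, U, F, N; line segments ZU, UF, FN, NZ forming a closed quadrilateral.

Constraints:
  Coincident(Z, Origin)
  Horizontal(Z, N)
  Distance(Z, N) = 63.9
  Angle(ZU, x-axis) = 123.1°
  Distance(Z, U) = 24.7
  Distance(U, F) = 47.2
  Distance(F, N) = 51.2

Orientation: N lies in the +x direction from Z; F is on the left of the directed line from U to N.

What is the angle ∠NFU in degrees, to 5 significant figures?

108.93°

Z is at the origin; ZN is horizontal with |ZN| = 63.9 and N in +x, so N = (63.9, 0). ZU runs at 123.1° with |ZU| = 24.7, so U = (-13.489, 20.692). F is determined by |UF| = 47.2 and |FN| = 51.2 together: it lies at the intersection of circle(U, 47.2) and circle(N, 51.2). With |UN| = 80.107, the foot of the radical line on UN is 37.597 from U and the perpendicular offset is √(47.2² − 37.597²) = 28.536. Taking the left-of-UN solution: F = (30.203, 38.548).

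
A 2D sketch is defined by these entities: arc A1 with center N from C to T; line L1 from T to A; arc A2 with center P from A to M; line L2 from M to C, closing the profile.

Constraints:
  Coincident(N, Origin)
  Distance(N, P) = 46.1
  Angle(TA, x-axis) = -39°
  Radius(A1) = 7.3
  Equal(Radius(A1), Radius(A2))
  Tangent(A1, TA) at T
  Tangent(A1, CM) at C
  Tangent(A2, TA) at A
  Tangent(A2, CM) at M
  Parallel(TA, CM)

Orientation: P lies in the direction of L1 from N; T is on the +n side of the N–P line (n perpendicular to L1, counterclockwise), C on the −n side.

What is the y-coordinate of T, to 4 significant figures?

5.673

The slot axis is L1's direction at -39.0°, so u = (cos -39.0°, sin -39.0°) = (0.7771, -0.6293) and n = (−sin -39.0°, cos -39.0°) = (0.6293, 0.7771). N is at the origin and P lies 46.1 along u from N, so P = 46.1·u = (35.83, -29.01). Tangency of A1 to both parallel lines with radius 7.3 puts T and C at N ± 7.3·n: T = (4.594, 5.673), C = (-4.594, -5.673). So T.y = 5.673.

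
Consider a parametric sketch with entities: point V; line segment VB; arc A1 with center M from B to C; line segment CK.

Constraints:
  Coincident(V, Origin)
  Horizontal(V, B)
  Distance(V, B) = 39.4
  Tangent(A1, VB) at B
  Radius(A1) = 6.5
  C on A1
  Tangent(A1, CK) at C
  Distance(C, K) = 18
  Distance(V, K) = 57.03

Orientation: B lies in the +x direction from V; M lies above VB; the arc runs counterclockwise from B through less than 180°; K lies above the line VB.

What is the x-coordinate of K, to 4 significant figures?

53.69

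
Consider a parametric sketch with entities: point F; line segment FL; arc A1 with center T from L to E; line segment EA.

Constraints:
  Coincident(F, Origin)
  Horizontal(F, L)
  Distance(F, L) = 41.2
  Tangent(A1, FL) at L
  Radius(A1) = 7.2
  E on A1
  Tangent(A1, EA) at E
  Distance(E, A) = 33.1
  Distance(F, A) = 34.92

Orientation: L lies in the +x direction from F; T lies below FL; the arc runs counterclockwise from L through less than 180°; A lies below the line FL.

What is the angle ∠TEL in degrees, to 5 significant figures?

61.968°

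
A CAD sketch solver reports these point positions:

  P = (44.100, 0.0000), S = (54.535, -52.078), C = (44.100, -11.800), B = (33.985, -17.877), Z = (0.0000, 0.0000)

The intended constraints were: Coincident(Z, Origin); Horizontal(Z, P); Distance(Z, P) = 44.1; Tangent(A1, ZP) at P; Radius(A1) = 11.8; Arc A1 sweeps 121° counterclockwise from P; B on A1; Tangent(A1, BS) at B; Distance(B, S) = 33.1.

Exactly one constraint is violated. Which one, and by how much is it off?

Distance(B, S) = 33.1 — off by 6.80.

Z = (0.00, 0.00) ✓; Z.y = 0.00, P.y = 0.00 ✓; |ZP| = 44.10 ✓; ∠(CP, PZ) = 90.00° ✓; |CP| = 11.80 ✓; bearing(C→B) − bearing(C→P) = 121.0° ✓; |CB| = 11.80 ✓; ∠(CB, BS) = 90.00° ✓; |BS| = 39.90 ✗.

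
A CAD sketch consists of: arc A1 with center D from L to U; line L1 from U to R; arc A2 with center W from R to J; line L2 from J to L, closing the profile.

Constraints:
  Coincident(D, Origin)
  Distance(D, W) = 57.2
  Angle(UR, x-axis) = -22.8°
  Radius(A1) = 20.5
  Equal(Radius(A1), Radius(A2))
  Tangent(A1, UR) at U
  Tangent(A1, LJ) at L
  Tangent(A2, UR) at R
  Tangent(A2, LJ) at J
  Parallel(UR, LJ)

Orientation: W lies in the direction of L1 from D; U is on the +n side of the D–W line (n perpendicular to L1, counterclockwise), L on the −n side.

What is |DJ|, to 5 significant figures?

60.763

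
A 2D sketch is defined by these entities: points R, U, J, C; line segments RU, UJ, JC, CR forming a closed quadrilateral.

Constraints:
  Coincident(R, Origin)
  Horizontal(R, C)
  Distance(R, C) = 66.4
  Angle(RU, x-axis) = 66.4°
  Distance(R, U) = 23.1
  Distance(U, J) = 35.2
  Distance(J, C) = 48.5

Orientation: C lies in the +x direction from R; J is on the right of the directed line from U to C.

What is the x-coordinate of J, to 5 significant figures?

19.537

Checks: |UJ| = 35.20 ✓; |JC| = 48.50 ✓.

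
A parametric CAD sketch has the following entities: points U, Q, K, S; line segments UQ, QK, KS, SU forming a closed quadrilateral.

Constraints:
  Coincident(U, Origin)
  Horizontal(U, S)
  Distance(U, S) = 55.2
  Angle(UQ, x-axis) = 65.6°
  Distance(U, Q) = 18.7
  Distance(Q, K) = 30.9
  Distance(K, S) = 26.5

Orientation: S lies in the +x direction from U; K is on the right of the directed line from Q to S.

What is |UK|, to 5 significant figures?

29.666

U is at the origin; U and S share the same y with |US| = 55.2 and S in +x, so S = (55.2, 0). UQ runs at 65.6° with |UQ| = 18.7, so Q = (7.7251, 17.030). K is determined by |QK| = 30.9 and |KS| = 26.5 together: it lies at the intersection of circle(Q, 30.9) and circle(S, 26.5). With |QS| = 50.437, the foot of the radical line on QS is 27.722 from Q and the perpendicular offset is √(30.9² − 27.722²) = 13.649. Taking the right-of-QS solution: K = (29.211, -5.1778).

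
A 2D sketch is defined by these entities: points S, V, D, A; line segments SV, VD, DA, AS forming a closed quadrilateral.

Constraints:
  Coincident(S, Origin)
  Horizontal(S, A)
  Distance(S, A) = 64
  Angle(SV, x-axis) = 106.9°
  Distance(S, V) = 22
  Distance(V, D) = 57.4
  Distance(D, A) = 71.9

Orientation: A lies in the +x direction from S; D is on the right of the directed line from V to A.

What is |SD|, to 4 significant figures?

35.82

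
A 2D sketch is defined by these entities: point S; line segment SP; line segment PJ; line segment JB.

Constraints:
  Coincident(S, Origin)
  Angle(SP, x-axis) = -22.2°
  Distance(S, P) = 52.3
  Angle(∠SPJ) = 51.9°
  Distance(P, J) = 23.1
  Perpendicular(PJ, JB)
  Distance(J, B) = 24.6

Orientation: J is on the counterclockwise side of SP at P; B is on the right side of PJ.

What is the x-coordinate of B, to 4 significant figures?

65.75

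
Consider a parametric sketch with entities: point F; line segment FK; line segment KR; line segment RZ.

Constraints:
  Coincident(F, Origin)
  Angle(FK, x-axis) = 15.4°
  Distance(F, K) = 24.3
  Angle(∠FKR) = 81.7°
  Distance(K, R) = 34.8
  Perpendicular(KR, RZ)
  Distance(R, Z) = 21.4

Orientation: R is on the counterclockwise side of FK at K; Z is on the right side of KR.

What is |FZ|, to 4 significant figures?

55.18

F is at the origin; FK runs at 15.4° with length 24.3, so K = 24.3·(cos 15.4°, sin 15.4°) = (23.43, 6.453). ∠FKR = 81.7°, so KR runs at 15.4° + (180° − 81.7°) = 113.7° from the x-axis; with |KR| = 34.8, R = K + 34.8·(cos 113.7°, sin 113.7°) = (9.440, 38.32). KR is perpendicular to RZ; with |RZ| = 21.4 on the right of KR, Z = R + 21.4·(0.9157, 0.4019) = (29.03, 46.92). Then |FZ| = |Z − F| = 55.18.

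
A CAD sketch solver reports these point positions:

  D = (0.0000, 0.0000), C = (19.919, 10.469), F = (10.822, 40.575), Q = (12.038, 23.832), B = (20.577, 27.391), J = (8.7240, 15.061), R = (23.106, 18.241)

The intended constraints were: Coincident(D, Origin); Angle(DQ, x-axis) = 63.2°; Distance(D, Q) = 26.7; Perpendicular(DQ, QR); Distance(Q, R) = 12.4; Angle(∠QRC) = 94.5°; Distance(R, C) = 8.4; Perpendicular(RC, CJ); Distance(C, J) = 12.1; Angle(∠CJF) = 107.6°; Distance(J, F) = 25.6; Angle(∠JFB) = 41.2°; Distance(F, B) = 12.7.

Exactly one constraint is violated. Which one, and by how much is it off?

Distance(F, B) = 12.7 — off by 3.70.

D = (0.00, 0.00) ✓; DQ at 63.20° ✓; |DQ| = 26.70 ✓; ∠(DQ, QR) = 90.00° ✓; |QR| = 12.40 ✓; ∠QRC = 94.50° ✓; |RC| = 8.400 ✓; ∠(RC, CJ) = 90.01° ✓; |CJ| = 12.10 ✓; ∠CJF = 107.6° ✓; |JF| = 25.60 ✓; ∠JFB = 41.20° ✓; |FB| = 16.40 ✗.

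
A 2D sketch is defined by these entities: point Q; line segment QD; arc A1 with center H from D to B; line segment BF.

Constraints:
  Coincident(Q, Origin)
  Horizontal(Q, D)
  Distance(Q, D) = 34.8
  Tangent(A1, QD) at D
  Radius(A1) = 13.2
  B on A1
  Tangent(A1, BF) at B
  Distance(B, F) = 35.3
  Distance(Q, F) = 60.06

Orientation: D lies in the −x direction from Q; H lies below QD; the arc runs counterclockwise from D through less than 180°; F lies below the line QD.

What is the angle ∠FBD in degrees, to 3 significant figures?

123°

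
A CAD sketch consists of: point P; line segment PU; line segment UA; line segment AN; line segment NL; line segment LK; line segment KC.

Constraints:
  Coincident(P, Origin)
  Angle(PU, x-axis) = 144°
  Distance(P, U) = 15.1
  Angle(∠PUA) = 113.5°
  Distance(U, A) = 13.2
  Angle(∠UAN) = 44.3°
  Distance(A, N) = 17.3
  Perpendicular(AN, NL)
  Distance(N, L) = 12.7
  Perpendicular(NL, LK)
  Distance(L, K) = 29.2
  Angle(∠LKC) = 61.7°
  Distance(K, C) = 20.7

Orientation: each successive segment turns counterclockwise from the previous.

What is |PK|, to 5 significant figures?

36.503

P is at the origin; PU runs at 144.0° with length 15.1, so U = (-12.216, 8.8756). ∠PUA = 113.5° gives UA at -149.50° from the x-axis; with |UA| = 13.2, A = (-23.590, 2.1761). ∠UAN = 44.3° gives AN at -13.800° from the x-axis; with |AN| = 17.3, N = (-6.7890, -1.9506). AN is perpendicular to NL, so NL runs at 76.200°; with |NL| = 12.7, L = (-3.7597, 10.383). NL is perpendicular to LK, so LK runs at 166.20°; with |LK| = 29.2, K = (-32.117, 17.348). Then |PK| = |K − P| = 36.503.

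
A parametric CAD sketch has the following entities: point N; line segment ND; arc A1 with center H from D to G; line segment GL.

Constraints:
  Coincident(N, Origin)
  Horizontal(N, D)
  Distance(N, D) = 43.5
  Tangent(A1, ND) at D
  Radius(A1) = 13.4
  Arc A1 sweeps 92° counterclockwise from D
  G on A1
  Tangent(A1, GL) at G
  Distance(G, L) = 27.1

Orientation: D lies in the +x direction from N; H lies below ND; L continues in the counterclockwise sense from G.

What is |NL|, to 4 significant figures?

51.39

On A1, D sits at bearing 90° from H; a 92° counterclockwise sweep puts G at bearing 182°, so G = H + 13.4·(cos 182°, sin 182°) = (30.11, -13.87). A1 meets GL tangentially, so HG is at right angles to GL, so GL runs along (−sin 182°, cos 182°); with |GL| = 27.1, L = (31.05, -40.95). Then |NL| = |L − N| = 51.39.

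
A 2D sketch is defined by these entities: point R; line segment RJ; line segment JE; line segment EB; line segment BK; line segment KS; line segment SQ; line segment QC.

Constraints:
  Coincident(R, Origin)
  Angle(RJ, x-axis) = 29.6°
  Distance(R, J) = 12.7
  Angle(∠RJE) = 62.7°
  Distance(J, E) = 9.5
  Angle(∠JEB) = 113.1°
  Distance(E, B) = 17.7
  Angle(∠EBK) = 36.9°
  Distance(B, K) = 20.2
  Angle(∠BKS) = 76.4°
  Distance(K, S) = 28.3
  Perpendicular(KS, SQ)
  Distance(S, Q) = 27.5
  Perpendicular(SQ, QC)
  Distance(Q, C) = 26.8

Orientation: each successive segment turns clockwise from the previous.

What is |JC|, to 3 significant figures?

31.2

R is at the origin; RJ runs at 29.6° with length 12.7, so J = (11.0, 6.27). ∠RJE = 62.7° gives JE at -87.7° from the x-axis; with |JE| = 9.5, E = (11.4, -3.22). ∠JEB = 113.1° gives EB at -155° from the x-axis; with |EB| = 17.7, B = (-4.57, -10.8). ∠EBK = 36.9° gives BK at 62.3° from the x-axis; with |BK| = 20.2, K = (4.82, 7.07). ∠BKS = 76.4° gives KS at -41.3° from the x-axis; with |KS| = 28.3, S = (26.1, -11.6). The perpendicularity gives SQ at right angles to KS, so SQ runs at -131°; with |SQ| = 27.5, Q = (7.94, -32.3). SQ is perpendicular to QC, so QC runs at 139°; with |QC| = 26.8, C = (-12.2, -14.6). Then |JC| = |C − J| = 31.2.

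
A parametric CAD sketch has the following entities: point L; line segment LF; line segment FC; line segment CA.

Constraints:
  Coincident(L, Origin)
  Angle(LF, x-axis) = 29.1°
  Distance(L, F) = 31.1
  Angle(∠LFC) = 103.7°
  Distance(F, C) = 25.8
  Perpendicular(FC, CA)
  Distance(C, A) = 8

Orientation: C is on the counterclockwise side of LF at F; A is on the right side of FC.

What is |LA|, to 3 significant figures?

50.6

L is at the origin; LF runs at 29.1° with length 31.1, so F = 31.1·(cos 29.1°, sin 29.1°) = (27.2, 15.1). ∠LFC = 103.7°, so FC runs at 29.1° + (180° − 103.7°) = 105° from the x-axis; with |FC| = 25.8, C = F + 25.8·(cos 105°, sin 105°) = (20.3, 40.0). FC is perpendicular to CA; with |CA| = 8.0 on the right of FC, A = C + 8.0·(0.964, 0.266) = (28.0, 42.1). Then |LA| = |A − L| = 50.6.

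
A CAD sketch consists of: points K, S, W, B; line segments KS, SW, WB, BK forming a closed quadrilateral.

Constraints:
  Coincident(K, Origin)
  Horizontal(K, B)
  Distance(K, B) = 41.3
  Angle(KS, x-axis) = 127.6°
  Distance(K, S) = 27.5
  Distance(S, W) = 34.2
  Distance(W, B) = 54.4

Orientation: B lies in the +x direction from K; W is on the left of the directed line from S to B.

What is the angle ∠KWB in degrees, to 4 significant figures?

47.98°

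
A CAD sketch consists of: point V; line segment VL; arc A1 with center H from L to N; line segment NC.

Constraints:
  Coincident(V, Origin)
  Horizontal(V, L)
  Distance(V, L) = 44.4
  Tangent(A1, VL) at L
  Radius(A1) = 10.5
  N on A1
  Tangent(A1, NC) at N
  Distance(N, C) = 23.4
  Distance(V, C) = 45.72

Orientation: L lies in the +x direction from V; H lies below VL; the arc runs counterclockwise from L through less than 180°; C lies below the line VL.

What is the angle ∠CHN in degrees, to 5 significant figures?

65.833°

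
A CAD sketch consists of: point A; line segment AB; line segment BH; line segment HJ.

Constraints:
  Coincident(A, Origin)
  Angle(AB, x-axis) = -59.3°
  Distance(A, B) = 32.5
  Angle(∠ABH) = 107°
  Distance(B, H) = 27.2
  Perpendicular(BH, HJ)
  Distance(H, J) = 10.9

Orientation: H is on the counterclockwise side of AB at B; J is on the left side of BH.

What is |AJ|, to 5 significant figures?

41.884

∠ABH = 107.0°, so BH runs at -59.3° + (180° − 107.0°) = 13.700° from the x-axis; with |BH| = 27.2, H = B + 27.2·(cos 13.700°, sin 13.700°) = (43.019, -21.503). BH ⟂ HJ; with |HJ| = 10.9 on the left of BH, J = H + 10.9·(-0.23684, 0.97155) = (40.437, -10.913). Then |AJ| = |J − A| = 41.884.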